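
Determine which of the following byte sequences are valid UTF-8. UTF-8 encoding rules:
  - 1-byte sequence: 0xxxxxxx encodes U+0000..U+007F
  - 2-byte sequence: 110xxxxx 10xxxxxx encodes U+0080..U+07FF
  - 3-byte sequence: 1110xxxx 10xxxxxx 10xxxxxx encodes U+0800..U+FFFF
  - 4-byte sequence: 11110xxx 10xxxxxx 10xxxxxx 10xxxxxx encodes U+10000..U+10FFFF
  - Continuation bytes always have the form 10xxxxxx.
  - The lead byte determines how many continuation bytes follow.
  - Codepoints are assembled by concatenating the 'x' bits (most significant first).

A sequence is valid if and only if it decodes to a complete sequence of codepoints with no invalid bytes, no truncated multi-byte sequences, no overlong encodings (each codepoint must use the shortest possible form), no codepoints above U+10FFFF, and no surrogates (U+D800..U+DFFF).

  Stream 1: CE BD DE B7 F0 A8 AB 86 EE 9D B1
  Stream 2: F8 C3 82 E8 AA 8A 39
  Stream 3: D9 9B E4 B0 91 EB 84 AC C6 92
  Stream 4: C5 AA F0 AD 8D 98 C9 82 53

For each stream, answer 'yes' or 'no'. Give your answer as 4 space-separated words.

Answer: yes no yes yes

Derivation:
Stream 1: decodes cleanly. VALID
Stream 2: error at byte offset 0. INVALID
Stream 3: decodes cleanly. VALID
Stream 4: decodes cleanly. VALID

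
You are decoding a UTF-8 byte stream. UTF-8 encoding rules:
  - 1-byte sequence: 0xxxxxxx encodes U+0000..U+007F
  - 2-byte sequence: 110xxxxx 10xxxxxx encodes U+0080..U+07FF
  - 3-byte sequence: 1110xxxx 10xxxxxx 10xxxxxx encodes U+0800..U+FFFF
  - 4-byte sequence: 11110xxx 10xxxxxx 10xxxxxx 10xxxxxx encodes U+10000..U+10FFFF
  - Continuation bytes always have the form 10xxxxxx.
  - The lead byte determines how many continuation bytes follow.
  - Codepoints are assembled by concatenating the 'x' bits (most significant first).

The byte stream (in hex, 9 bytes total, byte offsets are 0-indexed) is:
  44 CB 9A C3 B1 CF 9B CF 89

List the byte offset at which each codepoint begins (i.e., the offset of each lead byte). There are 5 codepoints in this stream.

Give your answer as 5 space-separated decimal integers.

Byte[0]=44: 1-byte ASCII. cp=U+0044
Byte[1]=CB: 2-byte lead, need 1 cont bytes. acc=0xB
Byte[2]=9A: continuation. acc=(acc<<6)|0x1A=0x2DA
Completed: cp=U+02DA (starts at byte 1)
Byte[3]=C3: 2-byte lead, need 1 cont bytes. acc=0x3
Byte[4]=B1: continuation. acc=(acc<<6)|0x31=0xF1
Completed: cp=U+00F1 (starts at byte 3)
Byte[5]=CF: 2-byte lead, need 1 cont bytes. acc=0xF
Byte[6]=9B: continuation. acc=(acc<<6)|0x1B=0x3DB
Completed: cp=U+03DB (starts at byte 5)
Byte[7]=CF: 2-byte lead, need 1 cont bytes. acc=0xF
Byte[8]=89: continuation. acc=(acc<<6)|0x09=0x3C9
Completed: cp=U+03C9 (starts at byte 7)

Answer: 0 1 3 5 7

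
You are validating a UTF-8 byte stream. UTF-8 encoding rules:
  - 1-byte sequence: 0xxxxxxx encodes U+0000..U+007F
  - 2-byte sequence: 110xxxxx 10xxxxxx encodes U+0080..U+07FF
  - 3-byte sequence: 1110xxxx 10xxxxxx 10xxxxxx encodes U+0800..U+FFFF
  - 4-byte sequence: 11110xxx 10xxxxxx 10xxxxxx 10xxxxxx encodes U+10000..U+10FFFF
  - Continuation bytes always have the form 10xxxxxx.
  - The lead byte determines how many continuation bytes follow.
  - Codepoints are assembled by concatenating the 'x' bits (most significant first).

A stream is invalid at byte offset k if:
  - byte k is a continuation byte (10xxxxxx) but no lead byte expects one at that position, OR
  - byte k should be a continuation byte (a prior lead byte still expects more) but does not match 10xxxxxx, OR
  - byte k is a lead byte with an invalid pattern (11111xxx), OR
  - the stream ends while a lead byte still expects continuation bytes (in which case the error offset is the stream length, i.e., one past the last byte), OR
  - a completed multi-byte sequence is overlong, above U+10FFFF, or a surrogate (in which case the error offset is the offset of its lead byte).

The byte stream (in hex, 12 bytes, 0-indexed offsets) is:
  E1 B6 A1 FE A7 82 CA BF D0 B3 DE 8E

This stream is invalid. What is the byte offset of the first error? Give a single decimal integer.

Answer: 3

Derivation:
Byte[0]=E1: 3-byte lead, need 2 cont bytes. acc=0x1
Byte[1]=B6: continuation. acc=(acc<<6)|0x36=0x76
Byte[2]=A1: continuation. acc=(acc<<6)|0x21=0x1DA1
Completed: cp=U+1DA1 (starts at byte 0)
Byte[3]=FE: INVALID lead byte (not 0xxx/110x/1110/11110)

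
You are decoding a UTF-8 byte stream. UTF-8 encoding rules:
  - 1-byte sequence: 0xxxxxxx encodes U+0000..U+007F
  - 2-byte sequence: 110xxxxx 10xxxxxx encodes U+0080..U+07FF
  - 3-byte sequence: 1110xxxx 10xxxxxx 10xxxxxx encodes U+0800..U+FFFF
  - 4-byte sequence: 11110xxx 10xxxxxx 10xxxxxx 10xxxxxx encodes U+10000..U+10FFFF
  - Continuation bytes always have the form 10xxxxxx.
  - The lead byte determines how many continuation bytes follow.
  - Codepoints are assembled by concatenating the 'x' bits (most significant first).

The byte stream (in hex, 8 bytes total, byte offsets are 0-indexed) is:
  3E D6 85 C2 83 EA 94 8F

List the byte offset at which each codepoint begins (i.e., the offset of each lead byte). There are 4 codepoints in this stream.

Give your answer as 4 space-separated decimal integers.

Answer: 0 1 3 5

Derivation:
Byte[0]=3E: 1-byte ASCII. cp=U+003E
Byte[1]=D6: 2-byte lead, need 1 cont bytes. acc=0x16
Byte[2]=85: continuation. acc=(acc<<6)|0x05=0x585
Completed: cp=U+0585 (starts at byte 1)
Byte[3]=C2: 2-byte lead, need 1 cont bytes. acc=0x2
Byte[4]=83: continuation. acc=(acc<<6)|0x03=0x83
Completed: cp=U+0083 (starts at byte 3)
Byte[5]=EA: 3-byte lead, need 2 cont bytes. acc=0xA
Byte[6]=94: continuation. acc=(acc<<6)|0x14=0x294
Byte[7]=8F: continuation. acc=(acc<<6)|0x0F=0xA50F
Completed: cp=U+A50F (starts at byte 5)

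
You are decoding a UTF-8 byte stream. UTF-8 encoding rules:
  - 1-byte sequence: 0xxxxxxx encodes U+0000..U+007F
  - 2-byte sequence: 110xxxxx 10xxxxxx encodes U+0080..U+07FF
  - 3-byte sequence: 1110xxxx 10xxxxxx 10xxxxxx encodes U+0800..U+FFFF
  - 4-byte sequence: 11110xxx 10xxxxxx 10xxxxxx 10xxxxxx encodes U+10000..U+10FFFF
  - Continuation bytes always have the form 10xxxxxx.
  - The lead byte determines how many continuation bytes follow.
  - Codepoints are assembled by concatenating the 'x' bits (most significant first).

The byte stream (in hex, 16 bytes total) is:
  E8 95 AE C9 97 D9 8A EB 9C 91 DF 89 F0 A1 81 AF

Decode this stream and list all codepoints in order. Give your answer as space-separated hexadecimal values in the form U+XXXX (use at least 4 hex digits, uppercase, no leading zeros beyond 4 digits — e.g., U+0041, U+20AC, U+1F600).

Answer: U+856E U+0257 U+064A U+B711 U+07C9 U+2106F

Derivation:
Byte[0]=E8: 3-byte lead, need 2 cont bytes. acc=0x8
Byte[1]=95: continuation. acc=(acc<<6)|0x15=0x215
Byte[2]=AE: continuation. acc=(acc<<6)|0x2E=0x856E
Completed: cp=U+856E (starts at byte 0)
Byte[3]=C9: 2-byte lead, need 1 cont bytes. acc=0x9
Byte[4]=97: continuation. acc=(acc<<6)|0x17=0x257
Completed: cp=U+0257 (starts at byte 3)
Byte[5]=D9: 2-byte lead, need 1 cont bytes. acc=0x19
Byte[6]=8A: continuation. acc=(acc<<6)|0x0A=0x64A
Completed: cp=U+064A (starts at byte 5)
Byte[7]=EB: 3-byte lead, need 2 cont bytes. acc=0xB
Byte[8]=9C: continuation. acc=(acc<<6)|0x1C=0x2DC
Byte[9]=91: continuation. acc=(acc<<6)|0x11=0xB711
Completed: cp=U+B711 (starts at byte 7)
Byte[10]=DF: 2-byte lead, need 1 cont bytes. acc=0x1F
Byte[11]=89: continuation. acc=(acc<<6)|0x09=0x7C9
Completed: cp=U+07C9 (starts at byte 10)
Byte[12]=F0: 4-byte lead, need 3 cont bytes. acc=0x0
Byte[13]=A1: continuation. acc=(acc<<6)|0x21=0x21
Byte[14]=81: continuation. acc=(acc<<6)|0x01=0x841
Byte[15]=AF: continuation. acc=(acc<<6)|0x2F=0x2106F
Completed: cp=U+2106F (starts at byte 12)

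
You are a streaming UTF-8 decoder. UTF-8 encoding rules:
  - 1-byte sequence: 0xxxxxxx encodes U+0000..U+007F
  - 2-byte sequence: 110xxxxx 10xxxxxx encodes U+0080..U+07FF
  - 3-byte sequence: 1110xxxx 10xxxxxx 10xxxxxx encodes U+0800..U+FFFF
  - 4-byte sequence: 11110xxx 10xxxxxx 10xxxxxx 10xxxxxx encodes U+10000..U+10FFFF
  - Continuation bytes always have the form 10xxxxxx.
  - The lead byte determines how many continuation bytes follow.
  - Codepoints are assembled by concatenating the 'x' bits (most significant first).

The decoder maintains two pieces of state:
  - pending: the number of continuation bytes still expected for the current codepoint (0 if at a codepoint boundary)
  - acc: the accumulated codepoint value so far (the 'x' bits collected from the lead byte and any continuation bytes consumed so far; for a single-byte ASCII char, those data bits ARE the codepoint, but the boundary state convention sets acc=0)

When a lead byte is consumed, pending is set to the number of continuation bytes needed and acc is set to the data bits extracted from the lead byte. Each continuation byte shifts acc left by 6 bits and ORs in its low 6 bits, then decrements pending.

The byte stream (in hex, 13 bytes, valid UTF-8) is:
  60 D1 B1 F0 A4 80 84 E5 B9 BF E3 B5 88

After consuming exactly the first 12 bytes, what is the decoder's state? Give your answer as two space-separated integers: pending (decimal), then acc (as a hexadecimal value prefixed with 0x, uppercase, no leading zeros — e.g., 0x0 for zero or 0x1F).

Answer: 1 0xF5

Derivation:
Byte[0]=60: 1-byte. pending=0, acc=0x0
Byte[1]=D1: 2-byte lead. pending=1, acc=0x11
Byte[2]=B1: continuation. acc=(acc<<6)|0x31=0x471, pending=0
Byte[3]=F0: 4-byte lead. pending=3, acc=0x0
Byte[4]=A4: continuation. acc=(acc<<6)|0x24=0x24, pending=2
Byte[5]=80: continuation. acc=(acc<<6)|0x00=0x900, pending=1
Byte[6]=84: continuation. acc=(acc<<6)|0x04=0x24004, pending=0
Byte[7]=E5: 3-byte lead. pending=2, acc=0x5
Byte[8]=B9: continuation. acc=(acc<<6)|0x39=0x179, pending=1
Byte[9]=BF: continuation. acc=(acc<<6)|0x3F=0x5E7F, pending=0
Byte[10]=E3: 3-byte lead. pending=2, acc=0x3
Byte[11]=B5: continuation. acc=(acc<<6)|0x35=0xF5, pending=1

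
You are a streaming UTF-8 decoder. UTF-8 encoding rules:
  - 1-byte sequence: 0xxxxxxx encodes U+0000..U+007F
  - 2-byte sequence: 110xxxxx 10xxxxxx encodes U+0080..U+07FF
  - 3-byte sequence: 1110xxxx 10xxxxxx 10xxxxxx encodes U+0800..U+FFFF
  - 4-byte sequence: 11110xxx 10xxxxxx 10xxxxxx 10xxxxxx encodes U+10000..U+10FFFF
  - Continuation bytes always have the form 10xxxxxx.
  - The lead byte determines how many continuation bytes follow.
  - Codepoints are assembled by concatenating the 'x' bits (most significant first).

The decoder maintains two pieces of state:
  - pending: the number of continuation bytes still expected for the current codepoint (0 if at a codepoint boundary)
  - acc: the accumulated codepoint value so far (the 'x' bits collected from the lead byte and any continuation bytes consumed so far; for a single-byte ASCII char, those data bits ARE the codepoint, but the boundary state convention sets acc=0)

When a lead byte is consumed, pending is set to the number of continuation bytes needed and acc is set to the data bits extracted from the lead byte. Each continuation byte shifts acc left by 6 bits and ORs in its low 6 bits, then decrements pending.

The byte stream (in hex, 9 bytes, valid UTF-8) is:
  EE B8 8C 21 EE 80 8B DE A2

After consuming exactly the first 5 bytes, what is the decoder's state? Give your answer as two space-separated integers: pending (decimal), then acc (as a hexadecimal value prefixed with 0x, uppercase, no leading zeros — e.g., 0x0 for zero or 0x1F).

Answer: 2 0xE

Derivation:
Byte[0]=EE: 3-byte lead. pending=2, acc=0xE
Byte[1]=B8: continuation. acc=(acc<<6)|0x38=0x3B8, pending=1
Byte[2]=8C: continuation. acc=(acc<<6)|0x0C=0xEE0C, pending=0
Byte[3]=21: 1-byte. pending=0, acc=0x0
Byte[4]=EE: 3-byte lead. pending=2, acc=0xE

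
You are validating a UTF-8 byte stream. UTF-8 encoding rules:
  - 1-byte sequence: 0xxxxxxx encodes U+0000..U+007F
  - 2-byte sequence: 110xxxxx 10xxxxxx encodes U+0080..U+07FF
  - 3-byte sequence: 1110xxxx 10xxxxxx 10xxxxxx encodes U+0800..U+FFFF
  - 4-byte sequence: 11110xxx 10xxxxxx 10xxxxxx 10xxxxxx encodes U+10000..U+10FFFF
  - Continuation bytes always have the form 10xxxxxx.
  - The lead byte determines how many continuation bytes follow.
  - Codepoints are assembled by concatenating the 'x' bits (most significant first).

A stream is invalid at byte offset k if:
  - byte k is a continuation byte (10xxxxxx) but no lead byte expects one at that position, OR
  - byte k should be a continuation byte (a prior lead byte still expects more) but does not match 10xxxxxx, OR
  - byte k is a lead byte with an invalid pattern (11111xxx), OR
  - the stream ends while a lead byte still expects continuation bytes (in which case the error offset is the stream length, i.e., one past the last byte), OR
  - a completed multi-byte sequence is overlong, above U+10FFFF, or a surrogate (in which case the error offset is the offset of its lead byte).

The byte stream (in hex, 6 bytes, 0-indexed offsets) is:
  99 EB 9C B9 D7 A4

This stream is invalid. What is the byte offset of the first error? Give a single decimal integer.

Answer: 0

Derivation:
Byte[0]=99: INVALID lead byte (not 0xxx/110x/1110/11110)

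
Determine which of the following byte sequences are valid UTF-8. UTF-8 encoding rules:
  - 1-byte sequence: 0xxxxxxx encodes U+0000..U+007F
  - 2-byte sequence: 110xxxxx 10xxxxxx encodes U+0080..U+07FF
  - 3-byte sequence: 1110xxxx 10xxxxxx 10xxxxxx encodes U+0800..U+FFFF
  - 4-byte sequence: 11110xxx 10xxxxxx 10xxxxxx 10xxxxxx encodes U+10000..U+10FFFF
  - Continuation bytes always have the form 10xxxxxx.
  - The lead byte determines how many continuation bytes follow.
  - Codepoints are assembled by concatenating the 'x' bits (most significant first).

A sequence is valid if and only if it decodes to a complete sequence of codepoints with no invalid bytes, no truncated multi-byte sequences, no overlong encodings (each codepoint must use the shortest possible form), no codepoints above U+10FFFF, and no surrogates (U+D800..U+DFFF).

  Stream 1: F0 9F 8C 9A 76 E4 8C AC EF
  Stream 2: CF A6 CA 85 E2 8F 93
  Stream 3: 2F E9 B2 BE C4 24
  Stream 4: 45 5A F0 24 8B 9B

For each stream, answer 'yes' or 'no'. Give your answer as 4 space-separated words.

Stream 1: error at byte offset 9. INVALID
Stream 2: decodes cleanly. VALID
Stream 3: error at byte offset 5. INVALID
Stream 4: error at byte offset 3. INVALID

Answer: no yes no no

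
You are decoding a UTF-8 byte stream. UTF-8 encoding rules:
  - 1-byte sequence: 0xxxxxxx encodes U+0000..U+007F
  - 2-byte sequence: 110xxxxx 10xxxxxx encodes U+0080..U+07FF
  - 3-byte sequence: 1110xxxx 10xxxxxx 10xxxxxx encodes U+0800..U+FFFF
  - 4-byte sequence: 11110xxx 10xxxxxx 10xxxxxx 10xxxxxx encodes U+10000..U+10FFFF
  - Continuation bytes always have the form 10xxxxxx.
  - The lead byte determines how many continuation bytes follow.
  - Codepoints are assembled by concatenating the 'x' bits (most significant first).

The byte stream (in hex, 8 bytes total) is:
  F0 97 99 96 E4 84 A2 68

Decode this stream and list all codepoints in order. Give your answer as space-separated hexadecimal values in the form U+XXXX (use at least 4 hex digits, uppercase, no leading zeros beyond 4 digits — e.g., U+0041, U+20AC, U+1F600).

Answer: U+17656 U+4122 U+0068

Derivation:
Byte[0]=F0: 4-byte lead, need 3 cont bytes. acc=0x0
Byte[1]=97: continuation. acc=(acc<<6)|0x17=0x17
Byte[2]=99: continuation. acc=(acc<<6)|0x19=0x5D9
Byte[3]=96: continuation. acc=(acc<<6)|0x16=0x17656
Completed: cp=U+17656 (starts at byte 0)
Byte[4]=E4: 3-byte lead, need 2 cont bytes. acc=0x4
Byte[5]=84: continuation. acc=(acc<<6)|0x04=0x104
Byte[6]=A2: continuation. acc=(acc<<6)|0x22=0x4122
Completed: cp=U+4122 (starts at byte 4)
Byte[7]=68: 1-byte ASCII. cp=U+0068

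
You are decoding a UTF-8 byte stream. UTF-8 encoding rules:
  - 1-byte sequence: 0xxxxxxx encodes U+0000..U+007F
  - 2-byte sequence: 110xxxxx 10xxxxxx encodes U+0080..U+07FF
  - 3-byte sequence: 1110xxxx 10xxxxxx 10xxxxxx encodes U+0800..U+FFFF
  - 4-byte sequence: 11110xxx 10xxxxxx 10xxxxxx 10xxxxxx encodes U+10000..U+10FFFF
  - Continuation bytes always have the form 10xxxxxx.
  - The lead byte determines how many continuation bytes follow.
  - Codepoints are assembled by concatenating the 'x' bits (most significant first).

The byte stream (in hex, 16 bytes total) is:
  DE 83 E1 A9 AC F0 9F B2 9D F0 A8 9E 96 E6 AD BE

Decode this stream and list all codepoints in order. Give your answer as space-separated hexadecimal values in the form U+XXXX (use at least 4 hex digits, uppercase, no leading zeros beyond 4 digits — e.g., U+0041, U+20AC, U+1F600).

Byte[0]=DE: 2-byte lead, need 1 cont bytes. acc=0x1E
Byte[1]=83: continuation. acc=(acc<<6)|0x03=0x783
Completed: cp=U+0783 (starts at byte 0)
Byte[2]=E1: 3-byte lead, need 2 cont bytes. acc=0x1
Byte[3]=A9: continuation. acc=(acc<<6)|0x29=0x69
Byte[4]=AC: continuation. acc=(acc<<6)|0x2C=0x1A6C
Completed: cp=U+1A6C (starts at byte 2)
Byte[5]=F0: 4-byte lead, need 3 cont bytes. acc=0x0
Byte[6]=9F: continuation. acc=(acc<<6)|0x1F=0x1F
Byte[7]=B2: continuation. acc=(acc<<6)|0x32=0x7F2
Byte[8]=9D: continuation. acc=(acc<<6)|0x1D=0x1FC9D
Completed: cp=U+1FC9D (starts at byte 5)
Byte[9]=F0: 4-byte lead, need 3 cont bytes. acc=0x0
Byte[10]=A8: continuation. acc=(acc<<6)|0x28=0x28
Byte[11]=9E: continuation. acc=(acc<<6)|0x1E=0xA1E
Byte[12]=96: continuation. acc=(acc<<6)|0x16=0x28796
Completed: cp=U+28796 (starts at byte 9)
Byte[13]=E6: 3-byte lead, need 2 cont bytes. acc=0x6
Byte[14]=AD: continuation. acc=(acc<<6)|0x2D=0x1AD
Byte[15]=BE: continuation. acc=(acc<<6)|0x3E=0x6B7E
Completed: cp=U+6B7E (starts at byte 13)

Answer: U+0783 U+1A6C U+1FC9D U+28796 U+6B7E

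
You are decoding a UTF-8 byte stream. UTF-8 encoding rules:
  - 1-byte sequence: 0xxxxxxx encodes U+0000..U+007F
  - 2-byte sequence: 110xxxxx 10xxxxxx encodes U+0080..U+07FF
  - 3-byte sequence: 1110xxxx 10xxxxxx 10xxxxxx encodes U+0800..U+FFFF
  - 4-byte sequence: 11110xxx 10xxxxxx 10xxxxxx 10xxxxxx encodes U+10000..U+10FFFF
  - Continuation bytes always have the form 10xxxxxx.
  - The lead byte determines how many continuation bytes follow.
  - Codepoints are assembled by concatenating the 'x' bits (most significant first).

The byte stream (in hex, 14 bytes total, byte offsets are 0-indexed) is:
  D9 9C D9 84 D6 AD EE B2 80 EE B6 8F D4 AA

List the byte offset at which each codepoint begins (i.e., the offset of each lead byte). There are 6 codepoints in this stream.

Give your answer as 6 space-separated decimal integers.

Byte[0]=D9: 2-byte lead, need 1 cont bytes. acc=0x19
Byte[1]=9C: continuation. acc=(acc<<6)|0x1C=0x65C
Completed: cp=U+065C (starts at byte 0)
Byte[2]=D9: 2-byte lead, need 1 cont bytes. acc=0x19
Byte[3]=84: continuation. acc=(acc<<6)|0x04=0x644
Completed: cp=U+0644 (starts at byte 2)
Byte[4]=D6: 2-byte lead, need 1 cont bytes. acc=0x16
Byte[5]=AD: continuation. acc=(acc<<6)|0x2D=0x5AD
Completed: cp=U+05AD (starts at byte 4)
Byte[6]=EE: 3-byte lead, need 2 cont bytes. acc=0xE
Byte[7]=B2: continuation. acc=(acc<<6)|0x32=0x3B2
Byte[8]=80: continuation. acc=(acc<<6)|0x00=0xEC80
Completed: cp=U+EC80 (starts at byte 6)
Byte[9]=EE: 3-byte lead, need 2 cont bytes. acc=0xE
Byte[10]=B6: continuation. acc=(acc<<6)|0x36=0x3B6
Byte[11]=8F: continuation. acc=(acc<<6)|0x0F=0xED8F
Completed: cp=U+ED8F (starts at byte 9)
Byte[12]=D4: 2-byte lead, need 1 cont bytes. acc=0x14
Byte[13]=AA: continuation. acc=(acc<<6)|0x2A=0x52A
Completed: cp=U+052A (starts at byte 12)

Answer: 0 2 4 6 9 12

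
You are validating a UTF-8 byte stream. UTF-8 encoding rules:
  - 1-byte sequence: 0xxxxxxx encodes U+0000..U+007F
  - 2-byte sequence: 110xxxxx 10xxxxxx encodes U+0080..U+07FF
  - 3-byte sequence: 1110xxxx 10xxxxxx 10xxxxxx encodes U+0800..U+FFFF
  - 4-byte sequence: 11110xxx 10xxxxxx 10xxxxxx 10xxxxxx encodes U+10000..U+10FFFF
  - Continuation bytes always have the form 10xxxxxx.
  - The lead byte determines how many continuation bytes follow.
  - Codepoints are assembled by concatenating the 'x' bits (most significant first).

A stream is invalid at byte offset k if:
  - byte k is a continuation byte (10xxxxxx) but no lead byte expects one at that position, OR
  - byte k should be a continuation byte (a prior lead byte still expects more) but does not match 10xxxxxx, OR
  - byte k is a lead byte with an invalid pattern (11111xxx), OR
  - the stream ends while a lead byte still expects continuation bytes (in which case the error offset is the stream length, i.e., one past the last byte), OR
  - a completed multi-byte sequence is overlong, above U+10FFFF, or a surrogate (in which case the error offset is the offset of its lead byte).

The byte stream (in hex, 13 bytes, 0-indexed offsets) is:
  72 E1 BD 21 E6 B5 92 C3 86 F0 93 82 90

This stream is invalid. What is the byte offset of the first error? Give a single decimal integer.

Answer: 3

Derivation:
Byte[0]=72: 1-byte ASCII. cp=U+0072
Byte[1]=E1: 3-byte lead, need 2 cont bytes. acc=0x1
Byte[2]=BD: continuation. acc=(acc<<6)|0x3D=0x7D
Byte[3]=21: expected 10xxxxxx continuation. INVALID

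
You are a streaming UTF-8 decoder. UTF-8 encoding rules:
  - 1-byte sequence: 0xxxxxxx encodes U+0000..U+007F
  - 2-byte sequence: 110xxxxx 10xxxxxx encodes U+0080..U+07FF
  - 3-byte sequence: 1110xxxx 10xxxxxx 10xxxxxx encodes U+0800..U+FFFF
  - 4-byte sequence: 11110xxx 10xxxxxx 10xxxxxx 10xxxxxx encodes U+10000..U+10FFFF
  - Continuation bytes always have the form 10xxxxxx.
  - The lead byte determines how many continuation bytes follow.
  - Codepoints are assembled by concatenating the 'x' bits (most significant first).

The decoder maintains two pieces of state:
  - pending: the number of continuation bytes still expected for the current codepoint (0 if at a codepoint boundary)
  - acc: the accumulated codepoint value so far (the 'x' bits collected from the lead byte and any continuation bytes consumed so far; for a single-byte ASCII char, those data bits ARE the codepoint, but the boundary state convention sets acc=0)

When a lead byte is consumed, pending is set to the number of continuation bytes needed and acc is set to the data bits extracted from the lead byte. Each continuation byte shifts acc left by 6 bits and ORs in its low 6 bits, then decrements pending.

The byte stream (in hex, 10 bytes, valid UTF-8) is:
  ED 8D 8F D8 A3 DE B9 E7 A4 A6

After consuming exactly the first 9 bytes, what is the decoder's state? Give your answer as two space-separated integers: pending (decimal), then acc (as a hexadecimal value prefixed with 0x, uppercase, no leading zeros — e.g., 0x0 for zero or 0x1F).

Answer: 1 0x1E4

Derivation:
Byte[0]=ED: 3-byte lead. pending=2, acc=0xD
Byte[1]=8D: continuation. acc=(acc<<6)|0x0D=0x34D, pending=1
Byte[2]=8F: continuation. acc=(acc<<6)|0x0F=0xD34F, pending=0
Byte[3]=D8: 2-byte lead. pending=1, acc=0x18
Byte[4]=A3: continuation. acc=(acc<<6)|0x23=0x623, pending=0
Byte[5]=DE: 2-byte lead. pending=1, acc=0x1E
Byte[6]=B9: continuation. acc=(acc<<6)|0x39=0x7B9, pending=0
Byte[7]=E7: 3-byte lead. pending=2, acc=0x7
Byte[8]=A4: continuation. acc=(acc<<6)|0x24=0x1E4, pending=1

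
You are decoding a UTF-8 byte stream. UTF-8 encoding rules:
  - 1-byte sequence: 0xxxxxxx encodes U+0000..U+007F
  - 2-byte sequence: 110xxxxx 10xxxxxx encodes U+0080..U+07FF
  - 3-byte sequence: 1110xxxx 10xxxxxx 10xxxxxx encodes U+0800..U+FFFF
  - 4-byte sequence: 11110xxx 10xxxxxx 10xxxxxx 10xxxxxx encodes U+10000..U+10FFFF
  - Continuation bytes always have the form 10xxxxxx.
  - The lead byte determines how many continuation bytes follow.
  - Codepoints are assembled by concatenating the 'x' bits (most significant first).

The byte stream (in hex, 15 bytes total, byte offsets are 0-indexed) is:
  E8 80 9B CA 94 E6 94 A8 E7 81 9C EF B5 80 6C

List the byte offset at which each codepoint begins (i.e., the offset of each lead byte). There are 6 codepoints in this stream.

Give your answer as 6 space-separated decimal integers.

Answer: 0 3 5 8 11 14

Derivation:
Byte[0]=E8: 3-byte lead, need 2 cont bytes. acc=0x8
Byte[1]=80: continuation. acc=(acc<<6)|0x00=0x200
Byte[2]=9B: continuation. acc=(acc<<6)|0x1B=0x801B
Completed: cp=U+801B (starts at byte 0)
Byte[3]=CA: 2-byte lead, need 1 cont bytes. acc=0xA
Byte[4]=94: continuation. acc=(acc<<6)|0x14=0x294
Completed: cp=U+0294 (starts at byte 3)
Byte[5]=E6: 3-byte lead, need 2 cont bytes. acc=0x6
Byte[6]=94: continuation. acc=(acc<<6)|0x14=0x194
Byte[7]=A8: continuation. acc=(acc<<6)|0x28=0x6528
Completed: cp=U+6528 (starts at byte 5)
Byte[8]=E7: 3-byte lead, need 2 cont bytes. acc=0x7
Byte[9]=81: continuation. acc=(acc<<6)|0x01=0x1C1
Byte[10]=9C: continuation. acc=(acc<<6)|0x1C=0x705C
Completed: cp=U+705C (starts at byte 8)
Byte[11]=EF: 3-byte lead, need 2 cont bytes. acc=0xF
Byte[12]=B5: continuation. acc=(acc<<6)|0x35=0x3F5
Byte[13]=80: continuation. acc=(acc<<6)|0x00=0xFD40
Completed: cp=U+FD40 (starts at byte 11)
Byte[14]=6C: 1-byte ASCII. cp=U+006C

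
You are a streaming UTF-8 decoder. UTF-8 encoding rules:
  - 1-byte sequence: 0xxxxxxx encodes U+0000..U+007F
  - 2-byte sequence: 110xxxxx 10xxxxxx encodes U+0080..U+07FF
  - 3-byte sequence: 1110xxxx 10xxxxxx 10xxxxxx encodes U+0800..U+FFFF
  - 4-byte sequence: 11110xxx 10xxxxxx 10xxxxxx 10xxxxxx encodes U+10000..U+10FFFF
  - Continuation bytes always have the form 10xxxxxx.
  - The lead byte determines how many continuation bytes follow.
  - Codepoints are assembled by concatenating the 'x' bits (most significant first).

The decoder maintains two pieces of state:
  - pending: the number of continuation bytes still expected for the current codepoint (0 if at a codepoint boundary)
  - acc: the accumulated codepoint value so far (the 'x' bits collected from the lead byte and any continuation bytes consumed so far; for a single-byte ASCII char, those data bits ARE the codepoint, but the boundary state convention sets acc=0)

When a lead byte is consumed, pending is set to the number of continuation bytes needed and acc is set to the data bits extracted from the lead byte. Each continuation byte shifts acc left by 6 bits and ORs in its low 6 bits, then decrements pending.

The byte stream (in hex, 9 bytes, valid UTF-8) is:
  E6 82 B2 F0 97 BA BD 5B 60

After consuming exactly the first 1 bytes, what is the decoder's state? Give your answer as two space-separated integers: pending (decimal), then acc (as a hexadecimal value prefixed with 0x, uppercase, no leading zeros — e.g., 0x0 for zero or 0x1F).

Byte[0]=E6: 3-byte lead. pending=2, acc=0x6

Answer: 2 0x6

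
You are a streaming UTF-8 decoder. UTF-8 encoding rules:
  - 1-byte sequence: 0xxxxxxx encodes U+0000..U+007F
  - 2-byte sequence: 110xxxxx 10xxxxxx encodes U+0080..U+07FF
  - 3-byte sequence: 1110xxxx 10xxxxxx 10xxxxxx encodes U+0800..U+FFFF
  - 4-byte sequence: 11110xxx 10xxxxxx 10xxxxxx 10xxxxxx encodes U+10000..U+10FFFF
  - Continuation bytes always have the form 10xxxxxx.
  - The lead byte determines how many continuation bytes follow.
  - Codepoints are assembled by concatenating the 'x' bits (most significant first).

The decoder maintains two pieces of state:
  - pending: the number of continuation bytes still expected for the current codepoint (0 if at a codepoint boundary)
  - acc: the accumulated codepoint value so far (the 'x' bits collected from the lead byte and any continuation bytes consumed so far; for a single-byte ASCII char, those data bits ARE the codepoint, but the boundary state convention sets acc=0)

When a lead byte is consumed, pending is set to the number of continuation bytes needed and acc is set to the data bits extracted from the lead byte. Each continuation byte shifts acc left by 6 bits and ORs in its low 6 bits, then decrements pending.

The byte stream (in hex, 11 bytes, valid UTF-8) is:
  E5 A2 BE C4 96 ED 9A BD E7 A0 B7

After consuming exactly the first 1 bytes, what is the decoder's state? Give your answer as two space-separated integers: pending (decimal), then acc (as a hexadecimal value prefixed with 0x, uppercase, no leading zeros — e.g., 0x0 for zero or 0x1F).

Answer: 2 0x5

Derivation:
Byte[0]=E5: 3-byte lead. pending=2, acc=0x5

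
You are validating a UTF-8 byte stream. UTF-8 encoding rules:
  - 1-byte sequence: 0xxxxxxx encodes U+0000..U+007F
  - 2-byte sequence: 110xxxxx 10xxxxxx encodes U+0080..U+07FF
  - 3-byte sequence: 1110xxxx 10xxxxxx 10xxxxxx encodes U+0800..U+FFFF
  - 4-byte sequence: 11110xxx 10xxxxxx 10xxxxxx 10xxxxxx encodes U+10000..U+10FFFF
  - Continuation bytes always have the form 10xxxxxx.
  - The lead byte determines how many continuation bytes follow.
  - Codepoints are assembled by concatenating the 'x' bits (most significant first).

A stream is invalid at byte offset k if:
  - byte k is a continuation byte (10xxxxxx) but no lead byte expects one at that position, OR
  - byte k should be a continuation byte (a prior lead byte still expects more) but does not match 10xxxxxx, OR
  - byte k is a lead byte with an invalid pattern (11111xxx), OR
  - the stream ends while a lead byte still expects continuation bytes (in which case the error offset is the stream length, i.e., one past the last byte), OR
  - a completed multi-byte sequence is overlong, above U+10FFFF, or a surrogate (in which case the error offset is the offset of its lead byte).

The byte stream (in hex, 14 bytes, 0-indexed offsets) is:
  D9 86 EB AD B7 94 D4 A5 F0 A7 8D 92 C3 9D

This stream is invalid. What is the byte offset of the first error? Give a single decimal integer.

Byte[0]=D9: 2-byte lead, need 1 cont bytes. acc=0x19
Byte[1]=86: continuation. acc=(acc<<6)|0x06=0x646
Completed: cp=U+0646 (starts at byte 0)
Byte[2]=EB: 3-byte lead, need 2 cont bytes. acc=0xB
Byte[3]=AD: continuation. acc=(acc<<6)|0x2D=0x2ED
Byte[4]=B7: continuation. acc=(acc<<6)|0x37=0xBB77
Completed: cp=U+BB77 (starts at byte 2)
Byte[5]=94: INVALID lead byte (not 0xxx/110x/1110/11110)

Answer: 5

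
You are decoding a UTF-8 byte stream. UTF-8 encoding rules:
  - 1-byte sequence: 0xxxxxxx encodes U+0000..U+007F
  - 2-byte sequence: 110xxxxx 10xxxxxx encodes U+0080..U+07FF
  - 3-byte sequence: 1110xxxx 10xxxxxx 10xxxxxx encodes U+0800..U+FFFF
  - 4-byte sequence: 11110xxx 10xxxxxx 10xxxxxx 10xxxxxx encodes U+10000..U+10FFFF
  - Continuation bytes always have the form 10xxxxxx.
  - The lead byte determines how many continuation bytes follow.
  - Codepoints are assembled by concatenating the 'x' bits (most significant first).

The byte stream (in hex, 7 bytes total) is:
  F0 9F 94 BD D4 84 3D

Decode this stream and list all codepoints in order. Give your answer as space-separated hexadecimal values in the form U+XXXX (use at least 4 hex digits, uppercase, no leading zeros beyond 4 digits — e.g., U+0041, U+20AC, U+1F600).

Byte[0]=F0: 4-byte lead, need 3 cont bytes. acc=0x0
Byte[1]=9F: continuation. acc=(acc<<6)|0x1F=0x1F
Byte[2]=94: continuation. acc=(acc<<6)|0x14=0x7D4
Byte[3]=BD: continuation. acc=(acc<<6)|0x3D=0x1F53D
Completed: cp=U+1F53D (starts at byte 0)
Byte[4]=D4: 2-byte lead, need 1 cont bytes. acc=0x14
Byte[5]=84: continuation. acc=(acc<<6)|0x04=0x504
Completed: cp=U+0504 (starts at byte 4)
Byte[6]=3D: 1-byte ASCII. cp=U+003D

Answer: U+1F53D U+0504 U+003D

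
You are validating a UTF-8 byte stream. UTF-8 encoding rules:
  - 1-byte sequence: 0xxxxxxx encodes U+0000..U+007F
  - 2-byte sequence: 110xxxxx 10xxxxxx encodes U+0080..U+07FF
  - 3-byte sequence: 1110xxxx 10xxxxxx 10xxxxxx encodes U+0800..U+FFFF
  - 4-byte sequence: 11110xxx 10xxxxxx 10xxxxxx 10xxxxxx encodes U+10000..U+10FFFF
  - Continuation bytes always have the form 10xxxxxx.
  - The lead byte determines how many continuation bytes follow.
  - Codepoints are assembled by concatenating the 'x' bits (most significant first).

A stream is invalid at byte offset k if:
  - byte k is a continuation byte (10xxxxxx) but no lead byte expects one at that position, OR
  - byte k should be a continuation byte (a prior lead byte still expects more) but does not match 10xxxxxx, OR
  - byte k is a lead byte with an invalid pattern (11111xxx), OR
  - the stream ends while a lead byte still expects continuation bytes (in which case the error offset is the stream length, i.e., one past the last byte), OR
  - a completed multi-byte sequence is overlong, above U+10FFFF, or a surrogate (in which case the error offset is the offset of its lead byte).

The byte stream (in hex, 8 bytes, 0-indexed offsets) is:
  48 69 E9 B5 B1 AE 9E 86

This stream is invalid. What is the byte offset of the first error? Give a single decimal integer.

Byte[0]=48: 1-byte ASCII. cp=U+0048
Byte[1]=69: 1-byte ASCII. cp=U+0069
Byte[2]=E9: 3-byte lead, need 2 cont bytes. acc=0x9
Byte[3]=B5: continuation. acc=(acc<<6)|0x35=0x275
Byte[4]=B1: continuation. acc=(acc<<6)|0x31=0x9D71
Completed: cp=U+9D71 (starts at byte 2)
Byte[5]=AE: INVALID lead byte (not 0xxx/110x/1110/11110)

Answer: 5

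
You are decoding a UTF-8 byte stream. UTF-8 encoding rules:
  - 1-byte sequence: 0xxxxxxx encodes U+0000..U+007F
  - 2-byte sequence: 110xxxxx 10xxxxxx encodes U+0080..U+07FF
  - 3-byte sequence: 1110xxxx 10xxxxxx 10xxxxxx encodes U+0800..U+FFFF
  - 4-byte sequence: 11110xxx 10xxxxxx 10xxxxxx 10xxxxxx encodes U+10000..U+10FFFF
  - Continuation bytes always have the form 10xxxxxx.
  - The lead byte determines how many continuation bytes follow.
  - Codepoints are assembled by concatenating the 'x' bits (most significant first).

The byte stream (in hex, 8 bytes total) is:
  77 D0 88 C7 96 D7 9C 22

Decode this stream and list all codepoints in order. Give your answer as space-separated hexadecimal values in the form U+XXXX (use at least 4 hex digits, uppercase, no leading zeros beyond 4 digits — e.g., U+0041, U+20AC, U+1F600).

Answer: U+0077 U+0408 U+01D6 U+05DC U+0022

Derivation:
Byte[0]=77: 1-byte ASCII. cp=U+0077
Byte[1]=D0: 2-byte lead, need 1 cont bytes. acc=0x10
Byte[2]=88: continuation. acc=(acc<<6)|0x08=0x408
Completed: cp=U+0408 (starts at byte 1)
Byte[3]=C7: 2-byte lead, need 1 cont bytes. acc=0x7
Byte[4]=96: continuation. acc=(acc<<6)|0x16=0x1D6
Completed: cp=U+01D6 (starts at byte 3)
Byte[5]=D7: 2-byte lead, need 1 cont bytes. acc=0x17
Byte[6]=9C: continuation. acc=(acc<<6)|0x1C=0x5DC
Completed: cp=U+05DC (starts at byte 5)
Byte[7]=22: 1-byte ASCII. cp=U+0022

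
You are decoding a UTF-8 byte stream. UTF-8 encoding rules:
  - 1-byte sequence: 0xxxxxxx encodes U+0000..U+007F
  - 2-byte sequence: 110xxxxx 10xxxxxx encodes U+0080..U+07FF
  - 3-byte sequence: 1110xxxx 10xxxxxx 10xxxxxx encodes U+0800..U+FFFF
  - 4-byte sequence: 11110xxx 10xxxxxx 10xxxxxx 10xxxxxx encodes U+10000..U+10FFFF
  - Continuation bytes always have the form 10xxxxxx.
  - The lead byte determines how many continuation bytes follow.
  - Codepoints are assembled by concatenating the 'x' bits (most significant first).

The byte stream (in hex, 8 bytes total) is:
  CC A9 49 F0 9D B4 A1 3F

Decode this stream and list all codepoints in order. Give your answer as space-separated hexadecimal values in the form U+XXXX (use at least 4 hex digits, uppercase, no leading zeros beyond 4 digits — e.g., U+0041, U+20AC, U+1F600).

Byte[0]=CC: 2-byte lead, need 1 cont bytes. acc=0xC
Byte[1]=A9: continuation. acc=(acc<<6)|0x29=0x329
Completed: cp=U+0329 (starts at byte 0)
Byte[2]=49: 1-byte ASCII. cp=U+0049
Byte[3]=F0: 4-byte lead, need 3 cont bytes. acc=0x0
Byte[4]=9D: continuation. acc=(acc<<6)|0x1D=0x1D
Byte[5]=B4: continuation. acc=(acc<<6)|0x34=0x774
Byte[6]=A1: continuation. acc=(acc<<6)|0x21=0x1DD21
Completed: cp=U+1DD21 (starts at byte 3)
Byte[7]=3F: 1-byte ASCII. cp=U+003F

Answer: U+0329 U+0049 U+1DD21 U+003F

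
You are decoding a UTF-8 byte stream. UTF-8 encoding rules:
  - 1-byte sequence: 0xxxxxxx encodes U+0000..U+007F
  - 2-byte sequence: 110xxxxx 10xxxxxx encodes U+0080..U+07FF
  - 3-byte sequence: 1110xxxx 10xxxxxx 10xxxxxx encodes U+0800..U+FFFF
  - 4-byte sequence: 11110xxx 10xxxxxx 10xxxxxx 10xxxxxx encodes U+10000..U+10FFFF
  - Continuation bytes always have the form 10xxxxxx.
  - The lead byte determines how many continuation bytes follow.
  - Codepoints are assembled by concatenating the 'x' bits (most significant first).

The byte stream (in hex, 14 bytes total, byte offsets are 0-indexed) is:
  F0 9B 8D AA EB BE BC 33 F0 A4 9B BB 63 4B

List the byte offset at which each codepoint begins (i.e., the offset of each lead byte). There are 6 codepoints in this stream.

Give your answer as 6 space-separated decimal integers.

Byte[0]=F0: 4-byte lead, need 3 cont bytes. acc=0x0
Byte[1]=9B: continuation. acc=(acc<<6)|0x1B=0x1B
Byte[2]=8D: continuation. acc=(acc<<6)|0x0D=0x6CD
Byte[3]=AA: continuation. acc=(acc<<6)|0x2A=0x1B36A
Completed: cp=U+1B36A (starts at byte 0)
Byte[4]=EB: 3-byte lead, need 2 cont bytes. acc=0xB
Byte[5]=BE: continuation. acc=(acc<<6)|0x3E=0x2FE
Byte[6]=BC: continuation. acc=(acc<<6)|0x3C=0xBFBC
Completed: cp=U+BFBC (starts at byte 4)
Byte[7]=33: 1-byte ASCII. cp=U+0033
Byte[8]=F0: 4-byte lead, need 3 cont bytes. acc=0x0
Byte[9]=A4: continuation. acc=(acc<<6)|0x24=0x24
Byte[10]=9B: continuation. acc=(acc<<6)|0x1B=0x91B
Byte[11]=BB: continuation. acc=(acc<<6)|0x3B=0x246FB
Completed: cp=U+246FB (starts at byte 8)
Byte[12]=63: 1-byte ASCII. cp=U+0063
Byte[13]=4B: 1-byte ASCII. cp=U+004B

Answer: 0 4 7 8 12 13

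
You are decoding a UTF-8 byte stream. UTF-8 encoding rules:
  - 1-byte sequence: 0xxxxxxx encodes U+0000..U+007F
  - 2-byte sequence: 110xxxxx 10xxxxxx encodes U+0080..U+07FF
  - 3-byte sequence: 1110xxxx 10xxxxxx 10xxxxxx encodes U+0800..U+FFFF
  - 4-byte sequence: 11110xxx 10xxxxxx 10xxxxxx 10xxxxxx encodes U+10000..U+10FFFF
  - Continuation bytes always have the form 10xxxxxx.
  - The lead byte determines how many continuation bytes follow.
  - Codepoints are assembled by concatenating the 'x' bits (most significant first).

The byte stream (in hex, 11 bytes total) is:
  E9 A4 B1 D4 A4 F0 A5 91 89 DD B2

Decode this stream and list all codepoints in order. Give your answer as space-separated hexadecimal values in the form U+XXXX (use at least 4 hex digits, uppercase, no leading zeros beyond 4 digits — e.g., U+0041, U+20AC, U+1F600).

Byte[0]=E9: 3-byte lead, need 2 cont bytes. acc=0x9
Byte[1]=A4: continuation. acc=(acc<<6)|0x24=0x264
Byte[2]=B1: continuation. acc=(acc<<6)|0x31=0x9931
Completed: cp=U+9931 (starts at byte 0)
Byte[3]=D4: 2-byte lead, need 1 cont bytes. acc=0x14
Byte[4]=A4: continuation. acc=(acc<<6)|0x24=0x524
Completed: cp=U+0524 (starts at byte 3)
Byte[5]=F0: 4-byte lead, need 3 cont bytes. acc=0x0
Byte[6]=A5: continuation. acc=(acc<<6)|0x25=0x25
Byte[7]=91: continuation. acc=(acc<<6)|0x11=0x951
Byte[8]=89: continuation. acc=(acc<<6)|0x09=0x25449
Completed: cp=U+25449 (starts at byte 5)
Byte[9]=DD: 2-byte lead, need 1 cont bytes. acc=0x1D
Byte[10]=B2: continuation. acc=(acc<<6)|0x32=0x772
Completed: cp=U+0772 (starts at byte 9)

Answer: U+9931 U+0524 U+25449 U+0772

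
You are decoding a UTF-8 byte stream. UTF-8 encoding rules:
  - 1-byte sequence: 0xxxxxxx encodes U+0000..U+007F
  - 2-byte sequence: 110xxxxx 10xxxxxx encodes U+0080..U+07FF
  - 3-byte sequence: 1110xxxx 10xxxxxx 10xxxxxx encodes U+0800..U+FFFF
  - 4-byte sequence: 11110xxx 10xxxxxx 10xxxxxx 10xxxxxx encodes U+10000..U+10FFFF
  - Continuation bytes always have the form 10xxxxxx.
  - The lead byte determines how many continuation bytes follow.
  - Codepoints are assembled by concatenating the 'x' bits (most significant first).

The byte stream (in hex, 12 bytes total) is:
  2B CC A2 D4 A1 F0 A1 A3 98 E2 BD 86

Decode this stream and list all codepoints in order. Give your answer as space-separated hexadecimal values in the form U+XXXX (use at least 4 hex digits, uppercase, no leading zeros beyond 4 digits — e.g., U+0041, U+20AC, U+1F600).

Answer: U+002B U+0322 U+0521 U+218D8 U+2F46

Derivation:
Byte[0]=2B: 1-byte ASCII. cp=U+002B
Byte[1]=CC: 2-byte lead, need 1 cont bytes. acc=0xC
Byte[2]=A2: continuation. acc=(acc<<6)|0x22=0x322
Completed: cp=U+0322 (starts at byte 1)
Byte[3]=D4: 2-byte lead, need 1 cont bytes. acc=0x14
Byte[4]=A1: continuation. acc=(acc<<6)|0x21=0x521
Completed: cp=U+0521 (starts at byte 3)
Byte[5]=F0: 4-byte lead, need 3 cont bytes. acc=0x0
Byte[6]=A1: continuation. acc=(acc<<6)|0x21=0x21
Byte[7]=A3: continuation. acc=(acc<<6)|0x23=0x863
Byte[8]=98: continuation. acc=(acc<<6)|0x18=0x218D8
Completed: cp=U+218D8 (starts at byte 5)
Byte[9]=E2: 3-byte lead, need 2 cont bytes. acc=0x2
Byte[10]=BD: continuation. acc=(acc<<6)|0x3D=0xBD
Byte[11]=86: continuation. acc=(acc<<6)|0x06=0x2F46
Completed: cp=U+2F46 (starts at byte 9)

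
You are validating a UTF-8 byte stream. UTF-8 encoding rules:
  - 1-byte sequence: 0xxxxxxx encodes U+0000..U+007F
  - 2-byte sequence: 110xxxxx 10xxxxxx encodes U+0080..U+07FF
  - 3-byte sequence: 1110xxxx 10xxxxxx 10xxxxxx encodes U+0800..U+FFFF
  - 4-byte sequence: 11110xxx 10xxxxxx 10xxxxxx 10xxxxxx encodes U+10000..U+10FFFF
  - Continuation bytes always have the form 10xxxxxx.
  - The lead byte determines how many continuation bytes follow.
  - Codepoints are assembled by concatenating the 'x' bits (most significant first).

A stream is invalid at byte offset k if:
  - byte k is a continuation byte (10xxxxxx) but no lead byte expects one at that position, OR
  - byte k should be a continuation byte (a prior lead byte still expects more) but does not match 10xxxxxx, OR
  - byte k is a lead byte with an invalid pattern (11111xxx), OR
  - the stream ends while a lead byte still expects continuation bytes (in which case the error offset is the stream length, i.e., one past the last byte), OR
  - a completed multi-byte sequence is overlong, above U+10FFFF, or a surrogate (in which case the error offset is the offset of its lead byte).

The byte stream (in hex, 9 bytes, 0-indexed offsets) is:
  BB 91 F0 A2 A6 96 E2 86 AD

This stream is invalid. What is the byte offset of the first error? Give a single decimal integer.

Answer: 0

Derivation:
Byte[0]=BB: INVALID lead byte (not 0xxx/110x/1110/11110)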